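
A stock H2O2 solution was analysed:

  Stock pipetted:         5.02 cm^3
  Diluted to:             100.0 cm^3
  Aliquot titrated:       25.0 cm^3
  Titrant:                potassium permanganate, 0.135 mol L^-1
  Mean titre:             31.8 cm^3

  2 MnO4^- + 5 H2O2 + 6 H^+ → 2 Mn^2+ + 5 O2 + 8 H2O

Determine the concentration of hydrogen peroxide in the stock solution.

n(KMnO4) = 0.0318 × 0.135 = 4.29 × 10^-3 mol
From the 5:2 ratio, n(H2O2) in the aliquot = 5/2 × 4.29 × 10^-3 = 0.0107 mol
[H2O2]_dilute = 0.0107 / 0.0250 = 0.429 mol/L
Dilution factor = 100.0 / 5.02 = 19.92
[H2O2]_stock = 0.429 × 19.92 = 8.55 mol/L

8.55 mol/L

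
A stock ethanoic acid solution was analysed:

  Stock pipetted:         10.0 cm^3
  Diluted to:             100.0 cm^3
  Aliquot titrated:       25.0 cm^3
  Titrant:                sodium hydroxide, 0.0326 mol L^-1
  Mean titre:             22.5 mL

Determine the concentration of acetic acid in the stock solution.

CH3COOH + NaOH → CH3COONa + H2O
n(NaOH) = 0.0225 × 0.0326 = 7.33 × 10^-4 mol
n(CH3COOH) in the aliquot = 7.33 × 10^-4 mol (1:1 ratio)
[CH3COOH]_dilute = 7.33 × 10^-4 / 0.0250 = 0.0293 mol/L
Dilution factor = 100.0 / 10.0 = 10.00
[CH3COOH]_stock = 0.0293 × 10.00 = 0.293 mol/L

0.293 mol/L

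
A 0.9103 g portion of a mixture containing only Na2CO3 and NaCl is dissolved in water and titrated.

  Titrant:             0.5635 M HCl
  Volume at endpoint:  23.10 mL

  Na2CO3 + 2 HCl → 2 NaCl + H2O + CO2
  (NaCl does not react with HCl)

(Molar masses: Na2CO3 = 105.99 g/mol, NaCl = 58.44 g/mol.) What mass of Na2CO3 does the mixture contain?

n(HCl) = 0.02310 × 0.5635 = 0.01302 mol
Let x = n(Na2CO3), y = n(NaCl).
Titrant: 2x = 0.01302;  mass: 105.99x + 58.44y = 0.9103
Solving, x = 6.508 × 10^-3 mol, y = 3.773 × 10^-3 mol
mass of Na2CO3 = 6.508 × 10^-3 × 105.99 = 0.6898 g

0.6898 g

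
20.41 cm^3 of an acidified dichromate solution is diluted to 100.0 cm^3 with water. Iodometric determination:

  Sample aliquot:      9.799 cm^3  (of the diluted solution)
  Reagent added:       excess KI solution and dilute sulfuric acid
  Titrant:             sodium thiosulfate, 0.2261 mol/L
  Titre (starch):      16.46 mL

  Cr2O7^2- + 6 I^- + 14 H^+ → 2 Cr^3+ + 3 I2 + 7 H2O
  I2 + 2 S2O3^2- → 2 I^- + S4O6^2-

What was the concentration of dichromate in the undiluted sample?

n(S2O3^2-) = 0.01646 × 0.2261 = 3.722 × 10^-3 mol
n(I2) = n(S2O3^2-)/2 = 1.861 × 10^-3 mol
From the 1:3 ratio, n(Cr2O7^2-) in the aliquot = 1/3 × 1.861 × 10^-3 = 6.203 × 10^-4 mol
[Cr2O7^2-]_dilute = 6.203 × 10^-4 / 0.009799 = 0.06330 mol/L
[Cr2O7^2-]_original = 0.06330 × 100.0/20.41 = 0.3101 mol/L

0.3101 mol/L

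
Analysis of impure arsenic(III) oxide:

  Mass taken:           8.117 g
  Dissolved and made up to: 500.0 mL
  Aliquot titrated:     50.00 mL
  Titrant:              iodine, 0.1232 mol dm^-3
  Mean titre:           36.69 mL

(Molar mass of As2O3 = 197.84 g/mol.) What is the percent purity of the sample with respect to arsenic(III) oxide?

As2O3 + 2 I2 + 2 H2O → As2O5 + 4 HI
n(I2) per titration = 0.03669 × 0.1232 = 4.520 × 10^-3 mol
From the 1:2 ratio, n(As2O3) in each aliquot = 1/2 × 4.520 × 10^-3 = 2.260 × 10^-3 mol
n(As2O3) in the whole flask = 2.260 × 10^-3 × 500.0/50.00 = 0.02260 mol
mass of As2O3 = 0.02260 × 197.84 = 4.471 g
% As2O3 = 4.471 / 8.117 × 100 = 55.09 %

55.09 %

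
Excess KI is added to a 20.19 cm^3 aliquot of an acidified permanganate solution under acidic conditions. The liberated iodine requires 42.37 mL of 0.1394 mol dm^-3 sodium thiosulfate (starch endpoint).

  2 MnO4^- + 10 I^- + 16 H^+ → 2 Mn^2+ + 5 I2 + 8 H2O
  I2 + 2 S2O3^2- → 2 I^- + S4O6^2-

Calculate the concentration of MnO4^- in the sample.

0.05851 mol/L

n(S2O3^2-) = 0.04237 × 0.1394 = 5.906 × 10^-3 mol
n(I2) = n(S2O3^2-)/2 = 2.953 × 10^-3 mol
From the 2:5 ratio, n(MnO4^-) in the aliquot = 2/5 × 2.953 × 10^-3 = 1.181 × 10^-3 mol
[MnO4^-] = 1.181 × 10^-3 / 0.02019 = 0.05851 mol/L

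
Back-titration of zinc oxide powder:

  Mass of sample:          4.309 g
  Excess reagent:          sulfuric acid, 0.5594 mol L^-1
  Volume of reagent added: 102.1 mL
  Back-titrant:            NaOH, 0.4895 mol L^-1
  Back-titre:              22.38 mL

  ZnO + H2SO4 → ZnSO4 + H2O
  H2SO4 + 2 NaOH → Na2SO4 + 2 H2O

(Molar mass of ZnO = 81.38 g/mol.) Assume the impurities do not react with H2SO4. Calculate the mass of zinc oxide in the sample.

n(H2SO4) added = 0.1021 × 0.5594 = 0.05711 mol
n(NaOH) used in back-titration = 0.02238 × 0.4895 = 0.01096 mol
From the 1:2 ratio, n(H2SO4) left over = 1/2 × 0.01096 = 5.478 × 10^-3 mol
n(H2SO4) consumed by analyte = 0.05711 − 5.478 × 10^-3 = 0.05164 mol
n(ZnO) = 0.05164 mol (1:1 ratio)
mass of ZnO = 0.05164 × 81.38 = 4.202 g

4.202 g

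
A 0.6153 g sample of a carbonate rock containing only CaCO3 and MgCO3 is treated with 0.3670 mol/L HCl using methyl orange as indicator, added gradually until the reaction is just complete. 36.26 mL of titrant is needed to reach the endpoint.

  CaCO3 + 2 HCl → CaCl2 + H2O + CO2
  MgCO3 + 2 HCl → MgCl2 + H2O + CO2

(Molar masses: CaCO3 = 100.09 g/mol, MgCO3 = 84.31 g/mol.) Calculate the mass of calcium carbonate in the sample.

0.3446 g

n(HCl) = 0.03626 × 0.3670 = 0.01331 mol
Let x = n(CaCO3), y = n(MgCO3).
Titrant: 2x + 2y = 0.01331;  mass: 100.09x + 84.31y = 0.6153
Solving, x = 3.443 × 10^-3 mol, y = 3.211 × 10^-3 mol
mass of CaCO3 = 3.443 × 10^-3 × 100.09 = 0.3446 g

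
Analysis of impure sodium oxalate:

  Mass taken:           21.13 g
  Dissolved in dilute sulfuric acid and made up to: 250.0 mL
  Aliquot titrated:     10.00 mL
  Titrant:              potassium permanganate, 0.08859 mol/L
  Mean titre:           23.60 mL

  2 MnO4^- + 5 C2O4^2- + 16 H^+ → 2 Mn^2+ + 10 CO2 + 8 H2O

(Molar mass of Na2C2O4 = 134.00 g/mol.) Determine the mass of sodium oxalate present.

17.51 g

n(KMnO4) per titration = 0.02360 × 0.08859 = 2.091 × 10^-3 mol
From the 5:2 ratio, n(Na2C2O4) in each aliquot = 5/2 × 2.091 × 10^-3 = 5.227 × 10^-3 mol
n(Na2C2O4) in the whole flask = 5.227 × 10^-3 × 250.0/10.00 = 0.1307 mol
mass of Na2C2O4 = 0.1307 × 134.00 = 17.51 g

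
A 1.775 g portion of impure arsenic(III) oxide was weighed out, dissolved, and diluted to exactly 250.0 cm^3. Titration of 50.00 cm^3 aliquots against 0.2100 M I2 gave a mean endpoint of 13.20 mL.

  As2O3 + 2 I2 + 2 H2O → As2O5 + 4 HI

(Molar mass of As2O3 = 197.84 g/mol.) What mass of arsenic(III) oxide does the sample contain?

n(I2) per titration = 0.01320 × 0.2100 = 2.772 × 10^-3 mol
From the 1:2 ratio, n(As2O3) in each aliquot = 1/2 × 2.772 × 10^-3 = 1.386 × 10^-3 mol
n(As2O3) in the whole flask = 1.386 × 10^-3 × 250.0/50.00 = 6.930 × 10^-3 mol
mass of As2O3 = 6.930 × 10^-3 × 197.84 = 1.371 g

1.371 g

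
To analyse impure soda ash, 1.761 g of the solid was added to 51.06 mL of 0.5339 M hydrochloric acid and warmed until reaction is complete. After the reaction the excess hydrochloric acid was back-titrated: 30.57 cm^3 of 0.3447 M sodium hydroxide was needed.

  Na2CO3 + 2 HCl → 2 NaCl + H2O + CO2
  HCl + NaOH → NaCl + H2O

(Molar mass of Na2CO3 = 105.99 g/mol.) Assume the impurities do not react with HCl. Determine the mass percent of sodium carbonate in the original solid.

50.33 %

n(HCl) added = 0.05106 × 0.5339 = 0.02726 mol
n(NaOH) used in back-titration = 0.03057 × 0.3447 = 0.01054 mol
n(HCl) left over = 0.01054 mol (1:1 ratio)
n(HCl) consumed by analyte = 0.02726 − 0.01054 = 0.01672 mol
From the 1:2 ratio, n(Na2CO3) = 1/2 × 0.01672 = 8.362 × 10^-3 mol
mass of Na2CO3 = 8.362 × 10^-3 × 105.99 = 0.8863 g
% Na2CO3 = 0.8863 / 1.761 × 100 = 50.33 %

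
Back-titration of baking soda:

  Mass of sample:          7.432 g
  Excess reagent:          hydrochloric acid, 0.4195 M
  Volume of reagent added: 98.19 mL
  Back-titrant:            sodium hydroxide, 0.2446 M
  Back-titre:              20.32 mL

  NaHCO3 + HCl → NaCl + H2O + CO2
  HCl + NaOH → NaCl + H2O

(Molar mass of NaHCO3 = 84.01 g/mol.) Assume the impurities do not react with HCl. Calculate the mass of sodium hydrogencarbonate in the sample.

3.043 g

n(HCl) added = 0.09819 × 0.4195 = 0.04119 mol
n(NaOH) used in back-titration = 0.02032 × 0.2446 = 4.970 × 10^-3 mol
n(HCl) left over = 4.970 × 10^-3 mol (1:1 ratio)
n(HCl) consumed by analyte = 0.04119 − 4.970 × 10^-3 = 0.03622 mol
n(NaHCO3) = 0.03622 mol (1:1 ratio)
mass of NaHCO3 = 0.03622 × 84.01 = 3.043 g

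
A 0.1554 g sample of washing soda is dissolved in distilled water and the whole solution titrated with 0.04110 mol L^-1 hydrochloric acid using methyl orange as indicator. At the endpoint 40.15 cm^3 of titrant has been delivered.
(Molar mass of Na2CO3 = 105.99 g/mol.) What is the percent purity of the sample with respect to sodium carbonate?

56.27 %

Na2CO3 + 2 HCl → 2 NaCl + H2O + CO2
n(HCl) = 0.04015 L × 0.04110 mol/L = 1.650 × 10^-3 mol
From the 1:2 ratio, n(Na2CO3) = 1/2 × 1.650 × 10^-3 = 8.251 × 10^-4 mol
mass of Na2CO3 = 8.251 × 10^-4 × 105.99 g/mol = 0.08745 g
% Na2CO3 = 0.08745 / 0.1554 × 100 = 56.27 %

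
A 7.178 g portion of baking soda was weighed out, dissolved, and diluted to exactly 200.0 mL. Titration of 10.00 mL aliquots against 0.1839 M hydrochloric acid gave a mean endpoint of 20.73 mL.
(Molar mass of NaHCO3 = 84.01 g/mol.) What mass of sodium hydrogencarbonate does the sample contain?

NaHCO3 + HCl → NaCl + H2O + CO2
n(HCl) per titration = 0.02073 × 0.1839 = 3.812 × 10^-3 mol
n(NaHCO3) in each aliquot = 3.812 × 10^-3 mol (1:1 ratio)
n(NaHCO3) in the whole flask = 3.812 × 10^-3 × 200.0/10.00 = 0.07624 mol
mass of NaHCO3 = 0.07624 × 84.01 = 6.405 g

6.405 g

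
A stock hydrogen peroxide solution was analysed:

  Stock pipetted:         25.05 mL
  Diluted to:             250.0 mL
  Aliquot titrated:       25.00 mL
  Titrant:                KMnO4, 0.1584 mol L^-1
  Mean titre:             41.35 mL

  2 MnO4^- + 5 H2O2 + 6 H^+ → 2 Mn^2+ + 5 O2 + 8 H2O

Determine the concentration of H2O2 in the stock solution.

n(KMnO4) = 0.04135 × 0.1584 = 6.550 × 10^-3 mol
From the 5:2 ratio, n(H2O2) in the aliquot = 5/2 × 6.550 × 10^-3 = 0.01637 mol
[H2O2]_dilute = 0.01637 / 0.02500 = 0.6550 mol/L
Dilution factor = 250.0 / 25.05 = 9.980
[H2O2]_stock = 0.6550 × 9.980 = 6.537 mol/L

6.537 mol/L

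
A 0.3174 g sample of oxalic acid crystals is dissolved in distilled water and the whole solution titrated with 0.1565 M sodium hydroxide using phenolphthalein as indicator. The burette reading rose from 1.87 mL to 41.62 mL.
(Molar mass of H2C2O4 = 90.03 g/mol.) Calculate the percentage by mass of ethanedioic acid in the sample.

H2C2O4 + 2 NaOH → Na2C2O4 + 2 H2O
n(NaOH) = 0.03975 L × 0.1565 mol/L = 6.221 × 10^-3 mol
From the 1:2 ratio, n(H2C2O4) = 1/2 × 6.221 × 10^-3 = 3.110 × 10^-3 mol
mass of H2C2O4 = 3.110 × 10^-3 × 90.03 g/mol = 0.2800 g
% H2C2O4 = 0.2800 / 0.3174 × 100 = 88.23 %

88.23 %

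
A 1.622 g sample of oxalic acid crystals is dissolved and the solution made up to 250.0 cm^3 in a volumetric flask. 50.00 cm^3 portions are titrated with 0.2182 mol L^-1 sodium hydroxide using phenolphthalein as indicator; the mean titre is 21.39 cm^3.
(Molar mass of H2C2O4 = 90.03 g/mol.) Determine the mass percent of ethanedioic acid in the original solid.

H2C2O4 + 2 NaOH → Na2C2O4 + 2 H2O
n(NaOH) per titration = 0.02139 × 0.2182 = 4.667 × 10^-3 mol
From the 1:2 ratio, n(H2C2O4) in each aliquot = 1/2 × 4.667 × 10^-3 = 2.334 × 10^-3 mol
n(H2C2O4) in the whole flask = 2.334 × 10^-3 × 250.0/50.00 = 0.01167 mol
mass of H2C2O4 = 0.01167 × 90.03 = 1.050 g
% H2C2O4 = 1.050 / 1.622 × 100 = 64.77 %

64.77 %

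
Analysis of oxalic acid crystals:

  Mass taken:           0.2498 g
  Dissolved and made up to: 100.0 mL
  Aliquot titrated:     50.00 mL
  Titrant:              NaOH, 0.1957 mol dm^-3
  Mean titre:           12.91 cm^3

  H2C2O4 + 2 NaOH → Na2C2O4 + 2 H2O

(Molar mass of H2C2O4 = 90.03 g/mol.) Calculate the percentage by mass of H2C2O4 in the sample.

n(NaOH) per titration = 0.01291 × 0.1957 = 2.526 × 10^-3 mol
From the 1:2 ratio, n(H2C2O4) in each aliquot = 1/2 × 2.526 × 10^-3 = 1.263 × 10^-3 mol
n(H2C2O4) in the whole flask = 1.263 × 10^-3 × 100.0/50.00 = 2.526 × 10^-3 mol
mass of H2C2O4 = 2.526 × 10^-3 × 90.03 = 0.2275 g
% H2C2O4 = 0.2275 / 0.2498 × 100 = 91.06 %

91.06 %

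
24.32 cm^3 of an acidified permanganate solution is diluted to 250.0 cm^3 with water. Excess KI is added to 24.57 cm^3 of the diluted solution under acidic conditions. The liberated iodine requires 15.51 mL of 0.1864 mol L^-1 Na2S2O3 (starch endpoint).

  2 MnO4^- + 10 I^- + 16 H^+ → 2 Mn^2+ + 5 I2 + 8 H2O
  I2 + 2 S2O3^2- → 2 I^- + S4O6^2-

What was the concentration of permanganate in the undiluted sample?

0.2419 mol/L

n(S2O3^2-) = 0.01551 × 0.1864 = 2.891 × 10^-3 mol
n(I2) = n(S2O3^2-)/2 = 1.446 × 10^-3 mol
From the 2:5 ratio, n(MnO4^-) in the aliquot = 2/5 × 1.446 × 10^-3 = 5.782 × 10^-4 mol
[MnO4^-]_dilute = 5.782 × 10^-4 / 0.02457 = 0.02353 mol/L
[MnO4^-]_original = 0.02353 × 250.0/24.32 = 0.2419 mol/L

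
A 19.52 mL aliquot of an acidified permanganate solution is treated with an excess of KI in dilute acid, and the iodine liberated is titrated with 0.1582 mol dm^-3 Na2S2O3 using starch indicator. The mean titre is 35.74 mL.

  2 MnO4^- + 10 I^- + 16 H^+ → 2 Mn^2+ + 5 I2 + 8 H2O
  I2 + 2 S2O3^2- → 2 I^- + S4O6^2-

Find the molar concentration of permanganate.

n(S2O3^2-) = 0.03574 × 0.1582 = 5.654 × 10^-3 mol
n(I2) = n(S2O3^2-)/2 = 2.827 × 10^-3 mol
From the 2:5 ratio, n(MnO4^-) in the aliquot = 2/5 × 2.827 × 10^-3 = 1.131 × 10^-3 mol
[MnO4^-] = 1.131 × 10^-3 / 0.01952 = 0.05793 mol/L

0.05793 mol/L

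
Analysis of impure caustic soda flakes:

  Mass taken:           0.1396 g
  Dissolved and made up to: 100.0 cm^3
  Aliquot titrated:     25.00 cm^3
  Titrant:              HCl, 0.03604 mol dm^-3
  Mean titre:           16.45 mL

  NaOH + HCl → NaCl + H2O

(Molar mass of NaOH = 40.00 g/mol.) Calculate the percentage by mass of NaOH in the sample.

n(HCl) per titration = 0.01645 × 0.03604 = 5.929 × 10^-4 mol
n(NaOH) in each aliquot = 5.929 × 10^-4 mol (1:1 ratio)
n(NaOH) in the whole flask = 5.929 × 10^-4 × 100.0/25.00 = 2.371 × 10^-3 mol
mass of NaOH = 2.371 × 10^-3 × 40.00 = 0.09486 g
% NaOH = 0.09486 / 0.1396 × 100 = 67.95 %

67.95 %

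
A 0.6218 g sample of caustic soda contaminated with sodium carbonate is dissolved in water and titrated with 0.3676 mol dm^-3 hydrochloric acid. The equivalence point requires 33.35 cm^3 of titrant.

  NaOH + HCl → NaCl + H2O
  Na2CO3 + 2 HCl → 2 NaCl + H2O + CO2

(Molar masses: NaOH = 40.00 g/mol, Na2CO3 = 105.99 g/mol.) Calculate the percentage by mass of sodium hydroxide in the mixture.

13.81 %

n(HCl) = 0.03335 × 0.3676 = 0.01226 mol
Let x = n(NaOH), y = n(Na2CO3).
Titrant: 1x + 2y = 0.01226;  mass: 40.00x + 105.99y = 0.6218
Solving, x = 2.146 × 10^-3 mol, y = 5.057 × 10^-3 mol
mass of NaOH = 2.146 × 10^-3 × 40.00 = 0.08585 g
% NaOH = 0.08585 / 0.6218 × 100 = 13.81 %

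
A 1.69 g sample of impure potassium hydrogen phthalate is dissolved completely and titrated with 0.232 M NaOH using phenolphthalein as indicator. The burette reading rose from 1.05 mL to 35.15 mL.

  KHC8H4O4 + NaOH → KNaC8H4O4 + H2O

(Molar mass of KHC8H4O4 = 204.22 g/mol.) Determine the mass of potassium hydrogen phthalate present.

n(NaOH) = 0.0341 L × 0.232 mol/L = 7.91 × 10^-3 mol
n(KHC8H4O4) = 7.91 × 10^-3 mol (1:1 ratio)
mass of KHC8H4O4 = 7.91 × 10^-3 × 204.22 g/mol = 1.62 g

1.62 g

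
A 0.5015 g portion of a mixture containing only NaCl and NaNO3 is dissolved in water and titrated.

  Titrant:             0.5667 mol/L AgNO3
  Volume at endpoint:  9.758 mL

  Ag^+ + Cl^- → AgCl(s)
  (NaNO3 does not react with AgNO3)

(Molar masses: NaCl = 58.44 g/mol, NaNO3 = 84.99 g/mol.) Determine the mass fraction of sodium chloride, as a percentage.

64.44 %

n(AgNO3) = 0.009758 × 0.5667 = 5.530 × 10^-3 mol
Let x = n(NaCl), y = n(NaNO3).
Titrant: 1x = 5.530 × 10^-3;  mass: 58.44x + 84.99y = 0.5015
Solving, x = 5.530 × 10^-3 mol, y = 2.098 × 10^-3 mol
mass of NaCl = 5.530 × 10^-3 × 58.44 = 0.3232 g
% NaCl = 0.3232 / 0.5015 × 100 = 64.44 %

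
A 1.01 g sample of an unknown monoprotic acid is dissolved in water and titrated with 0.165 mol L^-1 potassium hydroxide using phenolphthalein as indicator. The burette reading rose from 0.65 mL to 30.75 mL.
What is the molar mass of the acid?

203 g/mol

n(KOH) = 0.0301 L × 0.165 mol/L = 4.97 × 10^-3 mol
n(HA) = 4.97 × 10^-3 mol (1:1 ratio)
M = m / n = 1.01 g / 4.97 × 10^-3 mol = 203 g/mol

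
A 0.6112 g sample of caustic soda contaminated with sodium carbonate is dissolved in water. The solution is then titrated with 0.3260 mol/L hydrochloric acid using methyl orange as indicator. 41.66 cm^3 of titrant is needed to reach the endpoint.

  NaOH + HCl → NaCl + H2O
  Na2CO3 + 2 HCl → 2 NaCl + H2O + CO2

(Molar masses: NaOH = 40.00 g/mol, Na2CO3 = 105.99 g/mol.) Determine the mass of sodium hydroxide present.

n(HCl) = 0.04166 × 0.3260 = 0.01358 mol
Let x = n(NaOH), y = n(Na2CO3).
Titrant: 1x + 2y = 0.01358;  mass: 40.00x + 105.99y = 0.6112
Solving, x = 8.352 × 10^-3 mol, y = 2.615 × 10^-3 mol
mass of NaOH = 8.352 × 10^-3 × 40.00 = 0.3341 g

0.3341 g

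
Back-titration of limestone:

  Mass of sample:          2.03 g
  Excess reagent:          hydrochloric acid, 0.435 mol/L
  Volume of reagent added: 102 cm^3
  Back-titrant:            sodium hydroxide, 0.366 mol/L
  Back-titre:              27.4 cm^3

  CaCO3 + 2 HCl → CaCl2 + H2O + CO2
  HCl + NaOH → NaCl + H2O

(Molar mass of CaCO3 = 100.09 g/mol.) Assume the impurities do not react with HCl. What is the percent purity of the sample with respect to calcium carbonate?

n(HCl) added = 0.102 × 0.435 = 0.0444 mol
n(NaOH) used in back-titration = 0.0274 × 0.366 = 0.0100 mol
n(HCl) left over = 0.0100 mol (1:1 ratio)
n(HCl) consumed by analyte = 0.0444 − 0.0100 = 0.0343 mol
From the 1:2 ratio, n(CaCO3) = 1/2 × 0.0343 = 0.0172 mol
mass of CaCO3 = 0.0172 × 100.09 = 1.72 g
% CaCO3 = 1.72 / 2.03 × 100 = 84.7 %

84.7 %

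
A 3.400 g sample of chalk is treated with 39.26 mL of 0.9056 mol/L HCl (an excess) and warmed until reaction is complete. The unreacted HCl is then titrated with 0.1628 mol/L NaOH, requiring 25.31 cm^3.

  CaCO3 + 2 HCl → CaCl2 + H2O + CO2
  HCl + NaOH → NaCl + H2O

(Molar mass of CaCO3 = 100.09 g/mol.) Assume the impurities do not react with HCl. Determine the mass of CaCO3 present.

1.573 g

n(HCl) added = 0.03926 × 0.9056 = 0.03555 mol
n(NaOH) used in back-titration = 0.02531 × 0.1628 = 4.120 × 10^-3 mol
n(HCl) left over = 4.120 × 10^-3 mol (1:1 ratio)
n(HCl) consumed by analyte = 0.03555 − 4.120 × 10^-3 = 0.03143 mol
From the 1:2 ratio, n(CaCO3) = 1/2 × 0.03143 = 0.01572 mol
mass of CaCO3 = 0.01572 × 100.09 = 1.573 g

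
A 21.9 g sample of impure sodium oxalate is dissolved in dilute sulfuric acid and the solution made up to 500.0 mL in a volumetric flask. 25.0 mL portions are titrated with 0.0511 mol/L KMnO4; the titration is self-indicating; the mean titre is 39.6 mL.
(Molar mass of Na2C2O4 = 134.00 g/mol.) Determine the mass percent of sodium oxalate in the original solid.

2 MnO4^- + 5 C2O4^2- + 16 H^+ → 2 Mn^2+ + 10 CO2 + 8 H2O
n(KMnO4) per titration = 0.0396 × 0.0511 = 2.02 × 10^-3 mol
From the 5:2 ratio, n(Na2C2O4) in each aliquot = 5/2 × 2.02 × 10^-3 = 5.06 × 10^-3 mol
n(Na2C2O4) in the whole flask = 5.06 × 10^-3 × 500.0/25.0 = 0.101 mol
mass of Na2C2O4 = 0.101 × 134.00 = 13.6 g
% Na2C2O4 = 13.6 / 21.9 × 100 = 61.9 %

61.9 %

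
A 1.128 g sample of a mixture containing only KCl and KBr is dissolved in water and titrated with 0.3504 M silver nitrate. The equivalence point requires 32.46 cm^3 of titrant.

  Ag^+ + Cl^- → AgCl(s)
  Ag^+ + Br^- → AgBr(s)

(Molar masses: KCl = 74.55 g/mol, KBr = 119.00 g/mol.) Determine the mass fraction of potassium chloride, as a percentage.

n(AgNO3) = 0.03246 × 0.3504 = 0.01137 mol
Let x = n(KCl), y = n(KBr).
Titrant: 1x + 1y = 0.01137;  mass: 74.55x + 119.00y = 1.128
Solving, x = 5.073 × 10^-3 mol, y = 6.301 × 10^-3 mol
mass of KCl = 5.073 × 10^-3 × 74.55 = 0.3782 g
% KCl = 0.3782 / 1.128 × 100 = 33.53 %

33.53 %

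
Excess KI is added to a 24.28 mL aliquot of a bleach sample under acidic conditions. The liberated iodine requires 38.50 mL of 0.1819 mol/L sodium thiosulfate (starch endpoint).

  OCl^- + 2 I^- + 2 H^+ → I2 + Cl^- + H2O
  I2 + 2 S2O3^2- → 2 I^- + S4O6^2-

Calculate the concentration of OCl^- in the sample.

n(S2O3^2-) = 0.03850 × 0.1819 = 7.003 × 10^-3 mol
n(I2) = n(S2O3^2-)/2 = 3.502 × 10^-3 mol
n(OCl^-) in the aliquot = 3.502 × 10^-3 mol (1:1 ratio)
[OCl^-] = 3.502 × 10^-3 / 0.02428 = 0.1442 mol/L

0.1442 mol/L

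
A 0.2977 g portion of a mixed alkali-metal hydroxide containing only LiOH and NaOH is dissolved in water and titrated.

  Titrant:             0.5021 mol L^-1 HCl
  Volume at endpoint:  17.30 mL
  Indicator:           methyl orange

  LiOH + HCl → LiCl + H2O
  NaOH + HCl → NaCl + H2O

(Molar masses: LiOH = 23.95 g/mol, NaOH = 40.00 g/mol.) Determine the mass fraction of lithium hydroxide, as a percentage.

24.94 %

n(HCl) = 0.01730 × 0.5021 = 8.686 × 10^-3 mol
Let x = n(LiOH), y = n(NaOH).
Titrant: 1x + 1y = 8.686 × 10^-3;  mass: 23.95x + 40.00y = 0.2977
Solving, x = 3.100 × 10^-3 mol, y = 5.586 × 10^-3 mol
mass of LiOH = 3.100 × 10^-3 × 23.95 = 0.07424 g
% LiOH = 0.07424 / 0.2977 × 100 = 24.94 %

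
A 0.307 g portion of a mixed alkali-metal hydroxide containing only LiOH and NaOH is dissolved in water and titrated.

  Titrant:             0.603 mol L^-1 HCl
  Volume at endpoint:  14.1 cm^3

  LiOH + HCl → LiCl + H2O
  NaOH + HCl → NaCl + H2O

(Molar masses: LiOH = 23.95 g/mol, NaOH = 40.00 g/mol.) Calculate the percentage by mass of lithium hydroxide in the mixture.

n(HCl) = 0.0141 × 0.603 = 8.50 × 10^-3 mol
Let x = n(LiOH), y = n(NaOH).
Titrant: 1x + 1y = 8.50 × 10^-3;  mass: 23.95x + 40.00y = 0.307
Solving, x = 2.06 × 10^-3 mol, y = 6.44 × 10^-3 mol
mass of LiOH = 2.06 × 10^-3 × 23.95 = 0.0494 g
% LiOH = 0.0494 / 0.307 × 100 = 16.1 %

16.1 %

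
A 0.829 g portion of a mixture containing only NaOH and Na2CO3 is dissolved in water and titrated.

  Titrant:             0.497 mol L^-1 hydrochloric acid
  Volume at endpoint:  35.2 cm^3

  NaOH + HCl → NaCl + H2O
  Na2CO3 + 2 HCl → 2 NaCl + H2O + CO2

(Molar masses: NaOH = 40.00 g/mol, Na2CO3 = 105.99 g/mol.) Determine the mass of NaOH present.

n(HCl) = 0.0352 × 0.497 = 0.0175 mol
Let x = n(NaOH), y = n(Na2CO3).
Titrant: 1x + 2y = 0.0175;  mass: 40.00x + 105.99y = 0.829
Solving, x = 7.55 × 10^-3 mol, y = 4.97 × 10^-3 mol
mass of NaOH = 7.55 × 10^-3 × 40.00 = 0.302 g

0.302 g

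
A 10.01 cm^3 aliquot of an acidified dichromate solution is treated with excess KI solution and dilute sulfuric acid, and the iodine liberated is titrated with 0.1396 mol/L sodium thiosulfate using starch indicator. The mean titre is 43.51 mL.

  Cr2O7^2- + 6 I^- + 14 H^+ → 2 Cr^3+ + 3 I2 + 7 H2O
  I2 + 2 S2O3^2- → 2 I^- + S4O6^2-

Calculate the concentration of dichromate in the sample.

0.1011 mol/L

n(S2O3^2-) = 0.04351 × 0.1396 = 6.074 × 10^-3 mol
n(I2) = n(S2O3^2-)/2 = 3.037 × 10^-3 mol
From the 1:3 ratio, n(Cr2O7^2-) in the aliquot = 1/3 × 3.037 × 10^-3 = 1.012 × 10^-3 mol
[Cr2O7^2-] = 1.012 × 10^-3 / 0.01001 = 0.1011 mol/L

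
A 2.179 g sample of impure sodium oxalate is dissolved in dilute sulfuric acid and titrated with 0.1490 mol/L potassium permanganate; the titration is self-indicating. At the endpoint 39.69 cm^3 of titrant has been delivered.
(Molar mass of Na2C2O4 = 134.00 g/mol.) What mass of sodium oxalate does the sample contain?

2 MnO4^- + 5 C2O4^2- + 16 H^+ → 2 Mn^2+ + 10 CO2 + 8 H2O
n(KMnO4) = 0.03969 L × 0.1490 mol/L = 5.914 × 10^-3 mol
From the 5:2 ratio, n(Na2C2O4) = 5/2 × 5.914 × 10^-3 = 0.01478 mol
mass of Na2C2O4 = 0.01478 × 134.00 g/mol = 1.981 g

1.981 g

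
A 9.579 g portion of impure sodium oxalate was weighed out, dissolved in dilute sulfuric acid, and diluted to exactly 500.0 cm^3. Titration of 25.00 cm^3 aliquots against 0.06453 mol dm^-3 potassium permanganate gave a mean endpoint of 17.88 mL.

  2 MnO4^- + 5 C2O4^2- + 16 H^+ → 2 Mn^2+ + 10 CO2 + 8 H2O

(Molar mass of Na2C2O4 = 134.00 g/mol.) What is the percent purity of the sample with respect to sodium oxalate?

80.70 %

n(KMnO4) per titration = 0.01788 × 0.06453 = 1.154 × 10^-3 mol
From the 5:2 ratio, n(Na2C2O4) in each aliquot = 5/2 × 1.154 × 10^-3 = 2.884 × 10^-3 mol
n(Na2C2O4) in the whole flask = 2.884 × 10^-3 × 500.0/25.00 = 0.05769 mol
mass of Na2C2O4 = 0.05769 × 134.00 = 7.730 g
% Na2C2O4 = 7.730 / 9.579 × 100 = 80.70 %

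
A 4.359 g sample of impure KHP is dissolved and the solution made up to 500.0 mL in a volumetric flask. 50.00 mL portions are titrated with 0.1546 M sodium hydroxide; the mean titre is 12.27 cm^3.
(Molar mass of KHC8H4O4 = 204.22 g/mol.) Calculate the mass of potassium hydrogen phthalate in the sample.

3.874 g

KHC8H4O4 + NaOH → KNaC8H4O4 + H2O
n(NaOH) per titration = 0.01227 × 0.1546 = 1.897 × 10^-3 mol
n(KHC8H4O4) in each aliquot = 1.897 × 10^-3 mol (1:1 ratio)
n(KHC8H4O4) in the whole flask = 1.897 × 10^-3 × 500.0/50.00 = 0.01897 mol
mass of KHC8H4O4 = 0.01897 × 204.22 = 3.874 g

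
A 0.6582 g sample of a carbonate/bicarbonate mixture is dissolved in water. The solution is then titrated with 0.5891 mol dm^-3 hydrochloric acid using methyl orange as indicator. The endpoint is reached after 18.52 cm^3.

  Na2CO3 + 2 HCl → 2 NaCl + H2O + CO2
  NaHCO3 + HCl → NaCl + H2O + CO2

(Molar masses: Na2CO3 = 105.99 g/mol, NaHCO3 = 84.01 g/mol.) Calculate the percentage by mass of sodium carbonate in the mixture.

67.07 %

n(HCl) = 0.01852 × 0.5891 = 0.01091 mol
Let x = n(Na2CO3), y = n(NaHCO3).
Titrant: 2x + 1y = 0.01091;  mass: 105.99x + 84.01y = 0.6582
Solving, x = 4.165 × 10^-3 mol, y = 2.580 × 10^-3 mol
mass of Na2CO3 = 4.165 × 10^-3 × 105.99 = 0.4415 g
% Na2CO3 = 0.4415 / 0.6582 × 100 = 67.07 %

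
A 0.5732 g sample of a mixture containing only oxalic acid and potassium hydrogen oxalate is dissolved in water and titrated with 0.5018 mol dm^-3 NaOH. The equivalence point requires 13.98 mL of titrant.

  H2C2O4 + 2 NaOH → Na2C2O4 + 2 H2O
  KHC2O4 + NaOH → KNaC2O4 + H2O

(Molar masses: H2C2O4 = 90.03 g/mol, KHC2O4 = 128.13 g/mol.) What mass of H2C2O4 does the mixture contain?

0.1764 g

n(NaOH) = 0.01398 × 0.5018 = 7.015 × 10^-3 mol
Let x = n(H2C2O4), y = n(KHC2O4).
Titrant: 2x + 1y = 7.015 × 10^-3;  mass: 90.03x + 128.13y = 0.5732
Solving, x = 1.959 × 10^-3 mol, y = 3.097 × 10^-3 mol
mass of H2C2O4 = 1.959 × 10^-3 × 90.03 = 0.1764 g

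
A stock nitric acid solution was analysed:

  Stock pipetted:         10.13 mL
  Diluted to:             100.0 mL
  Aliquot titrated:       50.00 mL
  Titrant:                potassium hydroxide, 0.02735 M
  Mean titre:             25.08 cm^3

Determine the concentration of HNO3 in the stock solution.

HNO3 + KOH → KNO3 + H2O
n(KOH) = 0.02508 × 0.02735 = 6.859 × 10^-4 mol
n(HNO3) in the aliquot = 6.859 × 10^-4 mol (1:1 ratio)
[HNO3]_dilute = 6.859 × 10^-4 / 0.05000 = 0.01372 mol/L
Dilution factor = 100.0 / 10.13 = 9.872
[HNO3]_stock = 0.01372 × 9.872 = 0.1354 mol/L

0.1354 M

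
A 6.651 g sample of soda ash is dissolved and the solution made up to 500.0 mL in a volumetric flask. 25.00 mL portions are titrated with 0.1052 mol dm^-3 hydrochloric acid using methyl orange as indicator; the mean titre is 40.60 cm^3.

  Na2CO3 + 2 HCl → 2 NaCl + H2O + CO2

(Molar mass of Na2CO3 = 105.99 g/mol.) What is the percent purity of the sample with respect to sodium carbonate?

68.06 %

n(HCl) per titration = 0.04060 × 0.1052 = 4.271 × 10^-3 mol
From the 1:2 ratio, n(Na2CO3) in each aliquot = 1/2 × 4.271 × 10^-3 = 2.136 × 10^-3 mol
n(Na2CO3) in the whole flask = 2.136 × 10^-3 × 500.0/25.00 = 0.04271 mol
mass of Na2CO3 = 0.04271 × 105.99 = 4.527 g
% Na2CO3 = 4.527 / 6.651 × 100 = 68.06 %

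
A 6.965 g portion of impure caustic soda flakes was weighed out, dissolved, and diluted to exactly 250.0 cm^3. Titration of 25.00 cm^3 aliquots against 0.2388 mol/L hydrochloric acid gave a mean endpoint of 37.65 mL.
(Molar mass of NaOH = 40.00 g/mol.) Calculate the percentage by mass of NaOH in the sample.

51.63 %

NaOH + HCl → NaCl + H2O
n(HCl) per titration = 0.03765 × 0.2388 = 8.991 × 10^-3 mol
n(NaOH) in each aliquot = 8.991 × 10^-3 mol (1:1 ratio)
n(NaOH) in the whole flask = 8.991 × 10^-3 × 250.0/25.00 = 0.08991 mol
mass of NaOH = 0.08991 × 40.00 = 3.596 g
% NaOH = 3.596 / 6.965 × 100 = 51.63 %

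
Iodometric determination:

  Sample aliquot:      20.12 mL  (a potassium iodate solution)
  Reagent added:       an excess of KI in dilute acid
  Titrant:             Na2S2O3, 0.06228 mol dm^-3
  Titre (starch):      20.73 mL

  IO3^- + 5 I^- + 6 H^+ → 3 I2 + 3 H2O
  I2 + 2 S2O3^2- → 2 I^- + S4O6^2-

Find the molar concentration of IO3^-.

0.01069 mol/L

n(S2O3^2-) = 0.02073 × 0.06228 = 1.291 × 10^-3 mol
n(I2) = n(S2O3^2-)/2 = 6.455 × 10^-4 mol
From the 1:3 ratio, n(IO3^-) in the aliquot = 1/3 × 6.455 × 10^-4 = 2.152 × 10^-4 mol
[IO3^-] = 2.152 × 10^-4 / 0.02012 = 0.01069 mol/L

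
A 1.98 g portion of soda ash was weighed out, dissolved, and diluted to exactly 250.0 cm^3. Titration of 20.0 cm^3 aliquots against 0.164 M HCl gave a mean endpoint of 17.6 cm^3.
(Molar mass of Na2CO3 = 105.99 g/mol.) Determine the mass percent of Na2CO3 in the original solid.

Na2CO3 + 2 HCl → 2 NaCl + H2O + CO2
n(HCl) per titration = 0.0176 × 0.164 = 2.89 × 10^-3 mol
From the 1:2 ratio, n(Na2CO3) in each aliquot = 1/2 × 2.89 × 10^-3 = 1.44 × 10^-3 mol
n(Na2CO3) in the whole flask = 1.44 × 10^-3 × 250.0/20.0 = 0.0180 mol
mass of Na2CO3 = 0.0180 × 105.99 = 1.91 g
% Na2CO3 = 1.91 / 1.98 × 100 = 96.6 %

96.6 %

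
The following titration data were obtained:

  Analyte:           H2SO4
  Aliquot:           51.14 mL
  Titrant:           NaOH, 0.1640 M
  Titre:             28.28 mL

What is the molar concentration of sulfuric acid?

H2SO4 + 2 NaOH → Na2SO4 + 2 H2O
n(NaOH) = 0.02828 L × 0.1640 mol/L = 4.638 × 10^-3 mol
From the 1:2 mole ratio, n(H2SO4) = 1/2 × 4.638 × 10^-3 = 2.319 × 10^-3 mol
[H2SO4] = 2.319 × 10^-3 mol / 0.05114 L = 0.04535 mol/L

0.04535 M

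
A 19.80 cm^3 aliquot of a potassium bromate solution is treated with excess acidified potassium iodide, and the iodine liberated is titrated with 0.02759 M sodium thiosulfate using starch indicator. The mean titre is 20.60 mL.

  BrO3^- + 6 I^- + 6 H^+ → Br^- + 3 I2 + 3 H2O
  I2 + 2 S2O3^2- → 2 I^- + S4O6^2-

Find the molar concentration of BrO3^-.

n(S2O3^2-) = 0.02060 × 0.02759 = 5.684 × 10^-4 mol
n(I2) = n(S2O3^2-)/2 = 2.842 × 10^-4 mol
From the 1:3 ratio, n(BrO3^-) in the aliquot = 1/3 × 2.842 × 10^-4 = 9.473 × 10^-5 mol
[BrO3^-] = 9.473 × 10^-5 / 0.01980 = 0.004784 mol/L

0.004784 M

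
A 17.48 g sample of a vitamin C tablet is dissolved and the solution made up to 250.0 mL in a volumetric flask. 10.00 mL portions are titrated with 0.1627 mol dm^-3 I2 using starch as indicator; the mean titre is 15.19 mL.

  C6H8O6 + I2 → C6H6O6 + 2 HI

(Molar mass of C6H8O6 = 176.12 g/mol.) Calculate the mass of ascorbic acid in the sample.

n(I2) per titration = 0.01519 × 0.1627 = 2.471 × 10^-3 mol
n(C6H8O6) in each aliquot = 2.471 × 10^-3 mol (1:1 ratio)
n(C6H8O6) in the whole flask = 2.471 × 10^-3 × 250.0/10.00 = 0.06179 mol
mass of C6H8O6 = 0.06179 × 176.12 = 10.88 g

10.88 g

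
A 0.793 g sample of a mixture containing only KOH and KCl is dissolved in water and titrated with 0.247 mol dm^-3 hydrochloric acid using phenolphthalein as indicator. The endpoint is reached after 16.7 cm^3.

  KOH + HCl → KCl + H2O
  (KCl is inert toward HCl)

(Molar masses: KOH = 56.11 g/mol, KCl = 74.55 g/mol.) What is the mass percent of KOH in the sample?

n(HCl) = 0.0167 × 0.247 = 4.12 × 10^-3 mol
Let x = n(KOH), y = n(KCl).
Titrant: 1x = 4.12 × 10^-3;  mass: 56.11x + 74.55y = 0.793
Solving, x = 4.12 × 10^-3 mol, y = 7.53 × 10^-3 mol
mass of KOH = 4.12 × 10^-3 × 56.11 = 0.231 g
% KOH = 0.231 / 0.793 × 100 = 29.2 %

29.2 %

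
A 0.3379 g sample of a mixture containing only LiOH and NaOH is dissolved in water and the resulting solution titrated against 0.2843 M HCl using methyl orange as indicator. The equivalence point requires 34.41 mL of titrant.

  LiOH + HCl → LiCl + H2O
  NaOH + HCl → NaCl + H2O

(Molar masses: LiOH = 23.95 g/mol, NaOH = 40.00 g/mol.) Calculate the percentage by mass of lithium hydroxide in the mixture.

23.59 %

n(HCl) = 0.03441 × 0.2843 = 9.783 × 10^-3 mol
Let x = n(LiOH), y = n(NaOH).
Titrant: 1x + 1y = 9.783 × 10^-3;  mass: 23.95x + 40.00y = 0.3379
Solving, x = 3.328 × 10^-3 mol, y = 6.455 × 10^-3 mol
mass of LiOH = 3.328 × 10^-3 × 23.95 = 0.07970 g
% LiOH = 0.07970 / 0.3379 × 100 = 23.59 %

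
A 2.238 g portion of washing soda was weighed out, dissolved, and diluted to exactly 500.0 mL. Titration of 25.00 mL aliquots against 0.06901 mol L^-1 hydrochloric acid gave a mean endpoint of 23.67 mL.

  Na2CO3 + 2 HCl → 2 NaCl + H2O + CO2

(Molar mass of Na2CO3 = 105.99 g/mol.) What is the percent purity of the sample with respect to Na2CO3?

n(HCl) per titration = 0.02367 × 0.06901 = 1.633 × 10^-3 mol
From the 1:2 ratio, n(Na2CO3) in each aliquot = 1/2 × 1.633 × 10^-3 = 8.167 × 10^-4 mol
n(Na2CO3) in the whole flask = 8.167 × 10^-4 × 500.0/25.00 = 0.01633 mol
mass of Na2CO3 = 0.01633 × 105.99 = 1.731 g
% Na2CO3 = 1.731 / 2.238 × 100 = 77.36 %

77.36 %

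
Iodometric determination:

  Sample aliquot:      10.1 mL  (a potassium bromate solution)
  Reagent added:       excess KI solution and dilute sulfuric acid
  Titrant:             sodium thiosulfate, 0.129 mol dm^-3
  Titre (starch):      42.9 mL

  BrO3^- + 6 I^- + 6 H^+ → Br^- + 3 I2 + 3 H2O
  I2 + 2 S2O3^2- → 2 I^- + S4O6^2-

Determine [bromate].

0.0913 mol/L

n(S2O3^2-) = 0.0429 × 0.129 = 5.53 × 10^-3 mol
n(I2) = n(S2O3^2-)/2 = 2.77 × 10^-3 mol
From the 1:3 ratio, n(BrO3^-) in the aliquot = 1/3 × 2.77 × 10^-3 = 9.22 × 10^-4 mol
[BrO3^-] = 9.22 × 10^-4 / 0.0101 = 0.0913 mol/L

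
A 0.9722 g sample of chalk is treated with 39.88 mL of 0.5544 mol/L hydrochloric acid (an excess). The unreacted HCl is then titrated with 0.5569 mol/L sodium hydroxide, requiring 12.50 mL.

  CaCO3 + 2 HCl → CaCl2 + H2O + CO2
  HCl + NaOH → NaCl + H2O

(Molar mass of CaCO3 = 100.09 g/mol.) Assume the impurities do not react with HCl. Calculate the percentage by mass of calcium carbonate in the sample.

77.98 %

n(HCl) added = 0.03988 × 0.5544 = 0.02211 mol
n(NaOH) used in back-titration = 0.01250 × 0.5569 = 6.961 × 10^-3 mol
n(HCl) left over = 6.961 × 10^-3 mol (1:1 ratio)
n(HCl) consumed by analyte = 0.02211 − 6.961 × 10^-3 = 0.01515 mol
From the 1:2 ratio, n(CaCO3) = 1/2 × 0.01515 = 7.574 × 10^-3 mol
mass of CaCO3 = 7.574 × 10^-3 × 100.09 = 0.7581 g
% CaCO3 = 0.7581 / 0.9722 × 100 = 77.98 %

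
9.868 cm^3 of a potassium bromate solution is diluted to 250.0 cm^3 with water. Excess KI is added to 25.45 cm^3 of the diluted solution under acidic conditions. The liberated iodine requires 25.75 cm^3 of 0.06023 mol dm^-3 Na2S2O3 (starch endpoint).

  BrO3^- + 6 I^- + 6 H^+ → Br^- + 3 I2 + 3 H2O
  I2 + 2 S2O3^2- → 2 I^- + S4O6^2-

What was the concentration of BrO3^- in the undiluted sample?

0.2573 mol/L

n(S2O3^2-) = 0.02575 × 0.06023 = 1.551 × 10^-3 mol
n(I2) = n(S2O3^2-)/2 = 7.755 × 10^-4 mol
From the 1:3 ratio, n(BrO3^-) in the aliquot = 1/3 × 7.755 × 10^-4 = 2.585 × 10^-4 mol
[BrO3^-]_dilute = 2.585 × 10^-4 / 0.02545 = 0.01016 mol/L
[BrO3^-]_original = 0.01016 × 250.0/9.868 = 0.2573 mol/L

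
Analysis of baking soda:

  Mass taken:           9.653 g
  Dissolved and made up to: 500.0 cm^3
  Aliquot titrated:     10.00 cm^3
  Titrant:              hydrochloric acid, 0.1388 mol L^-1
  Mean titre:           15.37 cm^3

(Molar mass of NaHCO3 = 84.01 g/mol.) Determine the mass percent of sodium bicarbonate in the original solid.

NaHCO3 + HCl → NaCl + H2O + CO2
n(HCl) per titration = 0.01537 × 0.1388 = 2.133 × 10^-3 mol
n(NaHCO3) in each aliquot = 2.133 × 10^-3 mol (1:1 ratio)
n(NaHCO3) in the whole flask = 2.133 × 10^-3 × 500.0/10.00 = 0.1067 mol
mass of NaHCO3 = 0.1067 × 84.01 = 8.961 g
% NaHCO3 = 8.961 / 9.653 × 100 = 92.83 %

92.83 %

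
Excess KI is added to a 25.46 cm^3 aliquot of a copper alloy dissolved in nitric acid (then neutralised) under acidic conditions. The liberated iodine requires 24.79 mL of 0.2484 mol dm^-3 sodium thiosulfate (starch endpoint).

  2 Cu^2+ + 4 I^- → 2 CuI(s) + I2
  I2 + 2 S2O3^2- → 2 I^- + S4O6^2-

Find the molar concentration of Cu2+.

0.2419 mol/L

n(S2O3^2-) = 0.02479 × 0.2484 = 6.158 × 10^-3 mol
n(I2) = n(S2O3^2-)/2 = 3.079 × 10^-3 mol
From the 2:1 ratio, n(Cu2+) in the aliquot = 2/1 × 3.079 × 10^-3 = 6.158 × 10^-3 mol
[Cu2+] = 6.158 × 10^-3 / 0.02546 = 0.2419 mol/L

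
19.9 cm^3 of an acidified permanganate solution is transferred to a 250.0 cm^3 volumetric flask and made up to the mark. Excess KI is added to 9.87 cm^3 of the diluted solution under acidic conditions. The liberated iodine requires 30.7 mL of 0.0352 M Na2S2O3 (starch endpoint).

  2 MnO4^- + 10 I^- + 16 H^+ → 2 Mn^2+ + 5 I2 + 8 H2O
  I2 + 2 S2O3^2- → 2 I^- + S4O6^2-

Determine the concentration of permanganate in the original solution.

n(S2O3^2-) = 0.0307 × 0.0352 = 1.08 × 10^-3 mol
n(I2) = n(S2O3^2-)/2 = 5.40 × 10^-4 mol
From the 2:5 ratio, n(MnO4^-) in the aliquot = 2/5 × 5.40 × 10^-4 = 2.16 × 10^-4 mol
[MnO4^-]_dilute = 2.16 × 10^-4 / 0.00987 = 0.0219 mol/L
[MnO4^-]_original = 0.0219 × 250.0/19.9 = 0.275 mol/L

0.275 M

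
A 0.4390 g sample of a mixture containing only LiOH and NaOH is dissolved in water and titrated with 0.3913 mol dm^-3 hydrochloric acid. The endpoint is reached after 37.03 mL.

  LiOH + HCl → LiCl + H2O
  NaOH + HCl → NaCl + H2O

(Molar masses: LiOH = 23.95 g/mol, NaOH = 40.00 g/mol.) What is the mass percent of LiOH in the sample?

47.79 %

n(HCl) = 0.03703 × 0.3913 = 0.01449 mol
Let x = n(LiOH), y = n(NaOH).
Titrant: 1x + 1y = 0.01449;  mass: 23.95x + 40.00y = 0.4390
Solving, x = 8.760 × 10^-3 mol, y = 5.730 × 10^-3 mol
mass of LiOH = 8.760 × 10^-3 × 23.95 = 0.2098 g
% LiOH = 0.2098 / 0.4390 × 100 = 47.79 %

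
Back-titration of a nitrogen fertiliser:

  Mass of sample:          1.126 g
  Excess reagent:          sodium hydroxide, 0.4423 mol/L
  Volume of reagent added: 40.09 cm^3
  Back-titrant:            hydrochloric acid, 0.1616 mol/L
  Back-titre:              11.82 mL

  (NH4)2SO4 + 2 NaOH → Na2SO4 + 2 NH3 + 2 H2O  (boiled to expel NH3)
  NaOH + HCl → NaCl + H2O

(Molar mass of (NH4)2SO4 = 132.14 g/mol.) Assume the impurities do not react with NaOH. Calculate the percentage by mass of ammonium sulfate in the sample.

n(NaOH) added = 0.04009 × 0.4423 = 0.01773 mol
n(HCl) used in back-titration = 0.01182 × 0.1616 = 1.910 × 10^-3 mol
n(NaOH) left over = 1.910 × 10^-3 mol (1:1 ratio)
n(NaOH) consumed by analyte = 0.01773 − 1.910 × 10^-3 = 0.01582 mol
From the 1:2 ratio, n((NH4)2SO4) = 1/2 × 0.01582 = 7.911 × 10^-3 mol
mass of (NH4)2SO4 = 7.911 × 10^-3 × 132.14 = 1.045 g
% (NH4)2SO4 = 1.045 / 1.126 × 100 = 92.84 %

92.84 %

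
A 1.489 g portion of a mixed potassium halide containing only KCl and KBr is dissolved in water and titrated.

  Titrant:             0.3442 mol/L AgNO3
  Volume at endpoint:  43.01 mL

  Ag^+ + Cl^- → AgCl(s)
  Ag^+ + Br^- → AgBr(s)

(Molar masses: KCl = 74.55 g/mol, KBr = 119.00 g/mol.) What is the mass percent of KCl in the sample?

n(AgNO3) = 0.04301 × 0.3442 = 0.01480 mol
Let x = n(KCl), y = n(KBr).
Titrant: 1x + 1y = 0.01480;  mass: 74.55x + 119.00y = 1.489
Solving, x = 6.135 × 10^-3 mol, y = 8.669 × 10^-3 mol
mass of KCl = 6.135 × 10^-3 × 74.55 = 0.4573 g
% KCl = 0.4573 / 1.489 × 100 = 30.71 %

30.71 %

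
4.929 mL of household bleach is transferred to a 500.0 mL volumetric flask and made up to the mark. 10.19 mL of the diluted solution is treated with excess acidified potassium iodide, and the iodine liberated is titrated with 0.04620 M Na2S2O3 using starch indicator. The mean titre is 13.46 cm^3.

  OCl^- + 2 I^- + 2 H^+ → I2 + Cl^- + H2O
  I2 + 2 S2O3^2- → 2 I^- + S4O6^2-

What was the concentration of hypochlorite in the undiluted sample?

n(S2O3^2-) = 0.01346 × 0.04620 = 6.219 × 10^-4 mol
n(I2) = n(S2O3^2-)/2 = 3.109 × 10^-4 mol
n(OCl^-) in the aliquot = 3.109 × 10^-4 mol (1:1 ratio)
[OCl^-]_dilute = 3.109 × 10^-4 / 0.01019 = 0.03051 mol/L
[OCl^-]_original = 0.03051 × 500.0/4.929 = 3.095 mol/L

3.095 M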